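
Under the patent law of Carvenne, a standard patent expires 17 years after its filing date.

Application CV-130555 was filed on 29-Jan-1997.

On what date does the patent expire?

2014-01-29

Filing date + 17 years → 29 January 2014.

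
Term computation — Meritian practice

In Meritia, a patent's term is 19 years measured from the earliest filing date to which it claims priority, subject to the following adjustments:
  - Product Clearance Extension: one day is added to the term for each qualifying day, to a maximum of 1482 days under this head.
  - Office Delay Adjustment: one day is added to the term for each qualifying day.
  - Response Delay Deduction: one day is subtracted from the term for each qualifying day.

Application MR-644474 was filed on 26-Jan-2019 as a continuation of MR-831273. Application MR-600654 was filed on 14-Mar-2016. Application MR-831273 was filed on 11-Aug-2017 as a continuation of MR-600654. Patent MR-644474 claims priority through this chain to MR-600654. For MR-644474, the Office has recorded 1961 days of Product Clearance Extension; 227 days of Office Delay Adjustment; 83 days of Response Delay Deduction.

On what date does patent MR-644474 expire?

Earliest priority filing: 14 March 2016.
Base term: 14 March 2016 + 19 years → 14 March 2035.
Product Clearance Extension: 1961 days claimed exceeds the 1482-day cap, so +1482 days → 4 April 2039.
Office Delay Adjustment: +227 days → 17 November 2039.
Response Delay Deduction: −83 days → 26 August 2039.

2039-08-26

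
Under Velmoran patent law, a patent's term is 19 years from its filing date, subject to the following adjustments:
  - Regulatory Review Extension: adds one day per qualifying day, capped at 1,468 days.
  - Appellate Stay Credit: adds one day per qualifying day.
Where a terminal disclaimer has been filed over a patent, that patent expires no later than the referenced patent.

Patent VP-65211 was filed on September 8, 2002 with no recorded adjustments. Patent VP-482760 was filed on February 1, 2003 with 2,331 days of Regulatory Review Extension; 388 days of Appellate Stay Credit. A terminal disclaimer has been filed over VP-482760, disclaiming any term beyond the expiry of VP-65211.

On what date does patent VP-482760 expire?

Natural term of VP-482760:
  Base: filing + 19 years → 1 February 2022.
  Regulatory Review Extension: 2331 days claimed exceeds the 1468-day cap, so +1468 days → 8 February 2026.
  Appellate Stay Credit: +388 days → 3 March 2027.
Expiry of referenced patent VP-65211:
  Base: filing + 19 years → 8 September 2021.
Terminal disclaimer: VP-482760 expires on the earlier of 3 March 2027 and 8 September 2021.

September 8, 2021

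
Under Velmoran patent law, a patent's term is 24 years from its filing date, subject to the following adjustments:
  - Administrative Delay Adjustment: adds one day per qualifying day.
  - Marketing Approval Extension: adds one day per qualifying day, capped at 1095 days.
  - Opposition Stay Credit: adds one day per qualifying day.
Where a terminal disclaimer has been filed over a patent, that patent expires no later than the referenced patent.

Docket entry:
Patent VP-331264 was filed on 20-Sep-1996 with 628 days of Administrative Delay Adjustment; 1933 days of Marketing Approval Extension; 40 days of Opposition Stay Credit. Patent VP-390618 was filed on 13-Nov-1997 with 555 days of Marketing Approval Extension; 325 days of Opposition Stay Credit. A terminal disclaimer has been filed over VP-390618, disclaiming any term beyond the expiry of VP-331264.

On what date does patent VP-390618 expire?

April 11, 2024

Natural term of VP-390618:
  Base: filing + 24 years → 13 November 2021.
  Marketing Approval Extension: 555 days (within the 1095-day cap) → +555 days → 22 May 2023.
  Opposition Stay Credit: +325 days → 11 April 2024.
Expiry of referenced patent VP-331264:
  Base: filing + 24 years → 20 September 2020.
  Administrative Delay Adjustment: +628 days → 10 June 2022.
  Marketing Approval Extension: 1933 days claimed exceeds the 1095-day cap, so +1095 days → 9 June 2025.
  Opposition Stay Credit: +40 days → 19 July 2025.
Terminal disclaimer: VP-390618 expires on the earlier of 11 April 2024 and 19 July 2025.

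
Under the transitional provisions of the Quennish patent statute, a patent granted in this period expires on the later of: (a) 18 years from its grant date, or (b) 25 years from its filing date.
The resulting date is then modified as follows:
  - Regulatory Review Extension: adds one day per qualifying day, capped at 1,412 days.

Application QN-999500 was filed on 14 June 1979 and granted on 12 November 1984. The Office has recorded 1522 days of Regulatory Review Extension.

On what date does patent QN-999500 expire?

2008-04-26

(a) grant + 18 years → 12 November 2002.
(b) filing + 25 years → 14 June 2004.
Later of the two: 14 June 2004.
Regulatory Review Extension: 1522 days claimed exceeds the 1412-day cap, so +1412 days → 26 April 2008.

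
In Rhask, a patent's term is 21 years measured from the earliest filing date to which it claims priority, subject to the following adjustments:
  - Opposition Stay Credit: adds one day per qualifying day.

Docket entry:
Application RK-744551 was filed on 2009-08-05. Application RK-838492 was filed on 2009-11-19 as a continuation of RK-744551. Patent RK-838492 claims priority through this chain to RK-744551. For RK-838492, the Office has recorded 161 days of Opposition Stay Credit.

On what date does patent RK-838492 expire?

January 13, 2031

Earliest priority filing: 5 August 2009.
Base term: 5 August 2009 + 21 years → 5 August 2030.
Opposition Stay Credit: +161 days → 13 January 2031.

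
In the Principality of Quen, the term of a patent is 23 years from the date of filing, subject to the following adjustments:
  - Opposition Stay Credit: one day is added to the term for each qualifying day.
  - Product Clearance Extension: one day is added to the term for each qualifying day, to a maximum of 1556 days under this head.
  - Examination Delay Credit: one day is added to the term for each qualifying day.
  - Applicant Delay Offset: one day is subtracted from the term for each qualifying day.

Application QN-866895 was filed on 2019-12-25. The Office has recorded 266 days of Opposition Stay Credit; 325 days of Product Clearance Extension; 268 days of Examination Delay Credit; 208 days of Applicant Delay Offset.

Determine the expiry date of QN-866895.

October 6, 2044

Base term: filing date + 23 years → 25 December 2042.
Opposition Stay Credit: +266 days → 17 September 2043.
Product Clearance Extension: 325 days (within the 1556-day cap) → +325 days → 7 August 2044.
Examination Delay Credit: +268 days → 2 May 2045.
Applicant Delay Offset: −208 days → 6 October 2044.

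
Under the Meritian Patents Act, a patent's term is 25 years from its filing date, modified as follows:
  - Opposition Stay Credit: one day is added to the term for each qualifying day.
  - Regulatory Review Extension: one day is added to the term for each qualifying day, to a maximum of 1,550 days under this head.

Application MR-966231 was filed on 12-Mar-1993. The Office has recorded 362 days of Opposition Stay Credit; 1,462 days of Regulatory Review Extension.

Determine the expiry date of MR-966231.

Base term: filing date + 25 years → 12 March 2018.
Opposition Stay Credit: +362 days → 9 March 2019.
Regulatory Review Extension: 1462 days (within the 1550-day cap) → +1462 days → 10 March 2023.

March 10, 2023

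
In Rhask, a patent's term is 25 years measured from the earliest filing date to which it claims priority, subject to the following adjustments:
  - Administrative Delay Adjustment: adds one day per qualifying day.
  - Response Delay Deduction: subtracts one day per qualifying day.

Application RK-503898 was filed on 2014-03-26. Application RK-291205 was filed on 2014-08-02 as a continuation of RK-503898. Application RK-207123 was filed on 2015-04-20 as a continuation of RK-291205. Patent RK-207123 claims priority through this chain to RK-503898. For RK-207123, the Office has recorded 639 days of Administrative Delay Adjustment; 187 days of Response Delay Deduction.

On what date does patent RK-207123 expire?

June 20, 2040

Earliest priority filing: 26 March 2014.
Base term: 26 March 2014 + 25 years → 26 March 2039.
Administrative Delay Adjustment: +639 days → 24 December 2040.
Response Delay Deduction: −187 days → 20 June 2040.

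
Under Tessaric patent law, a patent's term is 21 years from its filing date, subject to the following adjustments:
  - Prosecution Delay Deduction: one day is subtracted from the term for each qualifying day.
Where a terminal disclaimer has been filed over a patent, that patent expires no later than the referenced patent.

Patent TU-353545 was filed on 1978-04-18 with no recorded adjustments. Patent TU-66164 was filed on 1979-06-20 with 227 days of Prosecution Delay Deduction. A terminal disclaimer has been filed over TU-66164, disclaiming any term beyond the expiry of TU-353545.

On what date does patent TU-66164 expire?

Natural term of TU-66164:
  Base: filing + 21 years → 20 June 2000.
  Prosecution Delay Deduction: −227 days → 6 November 1999.
Expiry of referenced patent TU-353545:
  Base: filing + 21 years → 18 April 1999.
Terminal disclaimer: TU-66164 expires on the earlier of 6 November 1999 and 18 April 1999.

April 18, 1999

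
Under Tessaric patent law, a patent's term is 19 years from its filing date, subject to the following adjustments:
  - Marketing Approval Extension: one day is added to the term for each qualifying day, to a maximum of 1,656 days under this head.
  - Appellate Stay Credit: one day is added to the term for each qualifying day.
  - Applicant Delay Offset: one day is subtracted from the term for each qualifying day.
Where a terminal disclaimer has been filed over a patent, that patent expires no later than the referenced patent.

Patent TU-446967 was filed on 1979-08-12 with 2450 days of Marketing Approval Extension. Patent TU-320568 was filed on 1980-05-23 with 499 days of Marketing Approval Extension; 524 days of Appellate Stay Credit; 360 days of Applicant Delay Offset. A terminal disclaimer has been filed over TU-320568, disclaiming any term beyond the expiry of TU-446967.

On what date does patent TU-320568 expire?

March 16, 2001

Natural term of TU-320568:
  Base: filing + 19 years → 23 May 1999.
  Marketing Approval Extension: 499 days (within the 1656-day cap) → +499 days → 3 October 2000.
  Appellate Stay Credit: +524 days → 11 March 2002.
  Applicant Delay Offset: −360 days → 16 March 2001.
Expiry of referenced patent TU-446967:
  Base: filing + 19 years → 12 August 1998.
  Marketing Approval Extension: 2450 days claimed exceeds the 1656-day cap, so +1656 days → 23 February 2003.
Terminal disclaimer: TU-320568 expires on the earlier of 16 March 2001 and 23 February 2003.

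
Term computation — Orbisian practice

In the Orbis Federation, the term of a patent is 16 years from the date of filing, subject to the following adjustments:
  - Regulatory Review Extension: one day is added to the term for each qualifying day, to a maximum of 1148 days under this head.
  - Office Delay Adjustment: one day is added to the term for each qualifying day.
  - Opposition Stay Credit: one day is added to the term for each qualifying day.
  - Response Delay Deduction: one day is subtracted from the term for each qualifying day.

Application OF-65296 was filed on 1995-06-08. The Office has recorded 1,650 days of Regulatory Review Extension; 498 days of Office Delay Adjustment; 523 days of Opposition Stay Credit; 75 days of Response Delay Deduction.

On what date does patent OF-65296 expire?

March 2, 2017

Base term: filing date + 16 years → 8 June 2011.
Regulatory Review Extension: 1650 days claimed exceeds the 1148-day cap, so +1148 days → 30 July 2014.
Office Delay Adjustment: +498 days → 10 December 2015.
Opposition Stay Credit: +523 days → 16 May 2017.
Response Delay Deduction: −75 days → 2 March 2017.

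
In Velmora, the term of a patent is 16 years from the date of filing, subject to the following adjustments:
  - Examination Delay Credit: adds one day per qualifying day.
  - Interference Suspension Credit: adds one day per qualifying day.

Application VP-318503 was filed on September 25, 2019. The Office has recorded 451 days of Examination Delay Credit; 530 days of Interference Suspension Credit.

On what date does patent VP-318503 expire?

June 2, 2038

Base term: filing date + 16 years → 25 September 2035.
Examination Delay Credit: +451 days → 19 December 2036.
Interference Suspension Credit: +530 days → 2 June 2038.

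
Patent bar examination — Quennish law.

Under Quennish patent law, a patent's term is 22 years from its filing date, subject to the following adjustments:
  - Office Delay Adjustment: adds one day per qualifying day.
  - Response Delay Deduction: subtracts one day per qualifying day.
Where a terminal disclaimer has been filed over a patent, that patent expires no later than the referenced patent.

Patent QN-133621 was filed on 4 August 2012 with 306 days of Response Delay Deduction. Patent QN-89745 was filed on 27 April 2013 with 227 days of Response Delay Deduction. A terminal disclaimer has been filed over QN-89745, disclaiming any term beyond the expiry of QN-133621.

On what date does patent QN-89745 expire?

2033-10-02

Natural term of QN-89745:
  Base: filing + 22 years → 27 April 2035.
  Response Delay Deduction: −227 days → 12 September 2034.
Expiry of referenced patent QN-133621:
  Base: filing + 22 years → 4 August 2034.
  Response Delay Deduction: −306 days → 2 October 2033.
Terminal disclaimer: QN-89745 expires on the earlier of 12 September 2034 and 2 October 2033.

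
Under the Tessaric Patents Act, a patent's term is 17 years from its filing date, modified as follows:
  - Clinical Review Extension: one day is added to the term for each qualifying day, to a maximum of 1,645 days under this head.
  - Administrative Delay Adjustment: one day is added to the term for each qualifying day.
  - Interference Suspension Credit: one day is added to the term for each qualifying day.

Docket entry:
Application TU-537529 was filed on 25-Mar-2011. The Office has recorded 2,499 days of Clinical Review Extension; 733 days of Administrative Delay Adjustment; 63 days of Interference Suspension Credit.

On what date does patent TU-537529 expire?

2034-11-30

Base term: filing date + 17 years → 25 March 2028.
Clinical Review Extension: 2499 days claimed exceeds the 1645-day cap, so +1645 days → 25 September 2032.
Administrative Delay Adjustment: +733 days → 28 September 2034.
Interference Suspension Credit: +63 days → 30 November 2034.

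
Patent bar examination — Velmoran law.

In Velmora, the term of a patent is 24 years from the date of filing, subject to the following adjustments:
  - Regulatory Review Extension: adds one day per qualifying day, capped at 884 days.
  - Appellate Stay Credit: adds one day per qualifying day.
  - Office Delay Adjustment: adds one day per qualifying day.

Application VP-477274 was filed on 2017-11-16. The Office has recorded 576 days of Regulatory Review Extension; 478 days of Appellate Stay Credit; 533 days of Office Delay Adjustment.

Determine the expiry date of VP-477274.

Base term: filing date + 24 years → 16 November 2041.
Regulatory Review Extension: 576 days (within the 884-day cap) → +576 days → 15 June 2043.
Appellate Stay Credit: +478 days → 5 October 2044.
Office Delay Adjustment: +533 days → 22 March 2046.

2046-03-22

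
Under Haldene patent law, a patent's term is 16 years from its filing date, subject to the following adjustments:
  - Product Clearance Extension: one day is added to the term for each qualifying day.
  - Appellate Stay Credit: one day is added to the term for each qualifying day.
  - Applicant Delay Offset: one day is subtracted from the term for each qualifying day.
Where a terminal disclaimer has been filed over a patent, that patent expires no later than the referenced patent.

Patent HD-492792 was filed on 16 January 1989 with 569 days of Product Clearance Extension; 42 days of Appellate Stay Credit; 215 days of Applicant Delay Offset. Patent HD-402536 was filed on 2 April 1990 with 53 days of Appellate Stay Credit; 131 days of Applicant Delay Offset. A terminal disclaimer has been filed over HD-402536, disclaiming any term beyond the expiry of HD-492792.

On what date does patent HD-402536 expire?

January 14, 2006

Natural term of HD-402536:
  Base: filing + 16 years → 2 April 2006.
  Appellate Stay Credit: +53 days → 25 May 2006.
  Applicant Delay Offset: −131 days → 14 January 2006.
Expiry of referenced patent HD-492792:
  Base: filing + 16 years → 16 January 2005.
  Product Clearance Extension: +569 days → 8 August 2006.
  Appellate Stay Credit: +42 days → 19 September 2006.
  Applicant Delay Offset: −215 days → 16 February 2006.
Terminal disclaimer: HD-402536 expires on the earlier of 14 January 2006 and 16 February 2006.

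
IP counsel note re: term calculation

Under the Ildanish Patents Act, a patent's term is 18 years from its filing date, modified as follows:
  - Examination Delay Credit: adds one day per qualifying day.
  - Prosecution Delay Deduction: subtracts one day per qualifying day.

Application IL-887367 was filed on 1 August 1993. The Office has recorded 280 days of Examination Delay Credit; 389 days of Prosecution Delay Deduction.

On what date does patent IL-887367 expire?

Base term: filing date + 18 years → 1 August 2011.
Examination Delay Credit: +280 days → 7 May 2012.
Prosecution Delay Deduction: −389 days → 14 April 2011.

April 14, 2011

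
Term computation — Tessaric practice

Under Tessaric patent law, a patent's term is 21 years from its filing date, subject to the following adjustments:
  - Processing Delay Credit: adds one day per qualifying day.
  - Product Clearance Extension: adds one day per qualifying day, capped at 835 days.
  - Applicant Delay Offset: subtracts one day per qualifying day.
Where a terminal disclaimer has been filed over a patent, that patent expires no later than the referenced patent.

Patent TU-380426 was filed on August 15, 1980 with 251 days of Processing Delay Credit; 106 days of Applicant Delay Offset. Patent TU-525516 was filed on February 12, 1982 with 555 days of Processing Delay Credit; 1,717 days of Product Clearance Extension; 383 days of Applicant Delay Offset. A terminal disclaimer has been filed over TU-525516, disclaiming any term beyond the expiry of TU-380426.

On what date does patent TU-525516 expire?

Natural term of TU-525516:
  Base: filing + 21 years → 12 February 2003.
  Processing Delay Credit: +555 days → 20 August 2004.
  Product Clearance Extension: 1717 days claimed exceeds the 835-day cap, so +835 days → 3 December 2006.
  Applicant Delay Offset: −383 days → 15 November 2005.
Expiry of referenced patent TU-380426:
  Base: filing + 21 years → 15 August 2001.
  Processing Delay Credit: +251 days → 23 April 2002.
  Applicant Delay Offset: −106 days → 7 January 2002.
Terminal disclaimer: TU-525516 expires on the earlier of 15 November 2005 and 7 January 2002.

January 7, 2002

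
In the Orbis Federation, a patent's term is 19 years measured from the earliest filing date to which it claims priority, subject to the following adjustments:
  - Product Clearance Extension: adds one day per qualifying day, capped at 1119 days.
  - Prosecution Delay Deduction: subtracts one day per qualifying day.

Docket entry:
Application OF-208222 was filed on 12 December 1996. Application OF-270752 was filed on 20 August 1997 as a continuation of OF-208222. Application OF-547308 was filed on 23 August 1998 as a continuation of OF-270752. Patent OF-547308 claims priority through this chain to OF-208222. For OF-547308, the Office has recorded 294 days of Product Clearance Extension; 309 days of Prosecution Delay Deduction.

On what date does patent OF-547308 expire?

Earliest priority filing: 12 December 1996.
Base term: 12 December 1996 + 19 years → 12 December 2015.
Product Clearance Extension: 294 days (within the 1119-day cap) → +294 days → 1 October 2016.
Prosecution Delay Deduction: −309 days → 27 November 2015.

2015-11-27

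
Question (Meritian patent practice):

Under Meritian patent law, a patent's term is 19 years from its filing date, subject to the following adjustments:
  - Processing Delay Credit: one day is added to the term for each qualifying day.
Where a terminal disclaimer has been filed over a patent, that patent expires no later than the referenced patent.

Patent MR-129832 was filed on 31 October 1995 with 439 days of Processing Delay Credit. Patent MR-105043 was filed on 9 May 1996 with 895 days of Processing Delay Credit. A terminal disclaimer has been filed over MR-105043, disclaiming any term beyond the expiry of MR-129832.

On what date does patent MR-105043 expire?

Natural term of MR-105043:
  Base: filing + 19 years → 9 May 2015.
  Processing Delay Credit: +895 days → 20 October 2017.
Expiry of referenced patent MR-129832:
  Base: filing + 19 years → 31 October 2014.
  Processing Delay Credit: +439 days → 13 January 2016.
Terminal disclaimer: MR-105043 expires on the earlier of 20 October 2017 and 13 January 2016.

2016-01-13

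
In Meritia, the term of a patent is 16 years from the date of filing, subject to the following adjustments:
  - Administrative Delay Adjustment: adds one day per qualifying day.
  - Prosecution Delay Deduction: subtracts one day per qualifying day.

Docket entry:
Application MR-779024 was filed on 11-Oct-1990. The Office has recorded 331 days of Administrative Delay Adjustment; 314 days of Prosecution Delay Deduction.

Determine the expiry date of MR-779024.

2006-10-28

Base term: filing date + 16 years → 11 October 2006.
Administrative Delay Adjustment: +331 days → 7 September 2007.
Prosecution Delay Deduction: −314 days → 28 October 2006.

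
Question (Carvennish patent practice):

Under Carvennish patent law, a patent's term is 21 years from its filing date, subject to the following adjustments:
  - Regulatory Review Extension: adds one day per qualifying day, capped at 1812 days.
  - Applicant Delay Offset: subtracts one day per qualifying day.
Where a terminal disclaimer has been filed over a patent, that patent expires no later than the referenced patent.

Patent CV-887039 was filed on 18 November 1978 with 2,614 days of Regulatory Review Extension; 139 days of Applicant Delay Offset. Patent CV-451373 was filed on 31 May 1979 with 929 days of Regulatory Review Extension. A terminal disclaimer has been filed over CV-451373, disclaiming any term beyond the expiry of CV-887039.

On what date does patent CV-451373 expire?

December 16, 2002

Natural term of CV-451373:
  Base: filing + 21 years → 31 May 2000.
  Regulatory Review Extension: 929 days (within the 1812-day cap) → +929 days → 16 December 2002.
Expiry of referenced patent CV-887039:
  Base: filing + 21 years → 18 November 1999.
  Regulatory Review Extension: 2614 days claimed exceeds the 1812-day cap, so +1812 days → 3 November 2004.
  Applicant Delay Offset: −139 days → 17 June 2004.
Terminal disclaimer: CV-451373 expires on the earlier of 16 December 2002 and 17 June 2004.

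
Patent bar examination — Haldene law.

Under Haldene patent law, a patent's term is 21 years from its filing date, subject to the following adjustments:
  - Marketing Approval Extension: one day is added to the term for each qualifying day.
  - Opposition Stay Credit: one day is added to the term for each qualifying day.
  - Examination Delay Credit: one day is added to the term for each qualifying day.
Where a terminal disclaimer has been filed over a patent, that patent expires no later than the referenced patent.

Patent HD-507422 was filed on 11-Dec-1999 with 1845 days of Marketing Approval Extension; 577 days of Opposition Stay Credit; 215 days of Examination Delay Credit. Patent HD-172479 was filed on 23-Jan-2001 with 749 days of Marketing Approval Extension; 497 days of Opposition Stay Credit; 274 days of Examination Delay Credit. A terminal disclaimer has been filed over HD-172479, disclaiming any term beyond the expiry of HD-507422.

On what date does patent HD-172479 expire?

March 23, 2026

Natural term of HD-172479:
  Base: filing + 21 years → 23 January 2022.
  Marketing Approval Extension: +749 days → 11 February 2024.
  Opposition Stay Credit: +497 days → 22 June 2025.
  Examination Delay Credit: +274 days → 23 March 2026.
Expiry of referenced patent HD-507422:
  Base: filing + 21 years → 11 December 2020.
  Marketing Approval Extension: +1845 days → 30 December 2025.
  Opposition Stay Credit: +577 days → 30 July 2027.
  Examination Delay Credit: +215 days → 1 March 2028.
Terminal disclaimer: HD-172479 expires on the earlier of 23 March 2026 and 1 March 2028.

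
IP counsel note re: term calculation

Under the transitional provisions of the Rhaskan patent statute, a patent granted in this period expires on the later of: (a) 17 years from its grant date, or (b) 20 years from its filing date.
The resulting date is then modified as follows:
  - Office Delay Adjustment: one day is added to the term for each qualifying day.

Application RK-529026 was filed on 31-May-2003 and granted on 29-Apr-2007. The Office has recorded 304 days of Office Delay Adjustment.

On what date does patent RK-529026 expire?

(a) grant + 17 years → 29 April 2024.
(b) filing + 20 years → 31 May 2023.
Later of the two: 29 April 2024.
Office Delay Adjustment: +304 days → 27 February 2025.

February 27, 2025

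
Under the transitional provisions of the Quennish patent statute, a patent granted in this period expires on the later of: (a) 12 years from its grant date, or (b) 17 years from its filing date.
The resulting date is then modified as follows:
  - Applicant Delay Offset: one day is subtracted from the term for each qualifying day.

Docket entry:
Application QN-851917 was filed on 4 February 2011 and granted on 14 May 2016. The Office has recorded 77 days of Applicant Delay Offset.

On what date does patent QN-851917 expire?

(a) grant + 12 years → 14 May 2028.
(b) filing + 17 years → 4 February 2028.
Later of the two: 14 May 2028.
Applicant Delay Offset: −77 days → 27 February 2028.

2028-02-27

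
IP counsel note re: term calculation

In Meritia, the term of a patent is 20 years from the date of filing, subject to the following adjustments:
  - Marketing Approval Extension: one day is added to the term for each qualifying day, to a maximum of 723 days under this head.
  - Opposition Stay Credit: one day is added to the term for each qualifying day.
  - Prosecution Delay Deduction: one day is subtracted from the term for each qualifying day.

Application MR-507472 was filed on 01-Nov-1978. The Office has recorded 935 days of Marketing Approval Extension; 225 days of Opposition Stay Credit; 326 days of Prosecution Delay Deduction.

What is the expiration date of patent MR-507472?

Base term: filing date + 20 years → 1 November 1998.
Marketing Approval Extension: 935 days claimed exceeds the 723-day cap, so +723 days → 24 October 2000.
Opposition Stay Credit: +225 days → 6 June 2001.
Prosecution Delay Deduction: −326 days → 15 July 2000.

2000-07-15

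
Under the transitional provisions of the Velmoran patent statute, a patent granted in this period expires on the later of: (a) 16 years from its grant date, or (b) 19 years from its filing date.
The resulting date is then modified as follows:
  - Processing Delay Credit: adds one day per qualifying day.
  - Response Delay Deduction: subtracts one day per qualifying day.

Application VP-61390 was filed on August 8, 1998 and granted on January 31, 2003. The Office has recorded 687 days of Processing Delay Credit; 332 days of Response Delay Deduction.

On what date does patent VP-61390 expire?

(a) grant + 16 years → 31 January 2019.
(b) filing + 19 years → 8 August 2017.
Later of the two: 31 January 2019.
Processing Delay Credit: +687 days → 18 December 2020.
Response Delay Deduction: −332 days → 21 January 2020.

January 21, 2020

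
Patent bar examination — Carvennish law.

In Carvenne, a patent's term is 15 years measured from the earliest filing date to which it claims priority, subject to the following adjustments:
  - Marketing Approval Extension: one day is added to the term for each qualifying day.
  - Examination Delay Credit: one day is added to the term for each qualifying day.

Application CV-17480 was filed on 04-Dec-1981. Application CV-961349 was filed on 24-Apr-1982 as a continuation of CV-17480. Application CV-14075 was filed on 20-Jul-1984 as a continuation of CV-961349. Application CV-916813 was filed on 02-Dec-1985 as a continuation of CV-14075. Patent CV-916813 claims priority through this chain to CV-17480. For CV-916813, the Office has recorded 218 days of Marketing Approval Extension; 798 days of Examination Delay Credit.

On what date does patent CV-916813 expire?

September 16, 1999

Earliest priority filing: 4 December 1981.
Base term: 4 December 1981 + 15 years → 4 December 1996.
Marketing Approval Extension: +218 days → 10 July 1997.
Examination Delay Credit: +798 days → 16 September 1999.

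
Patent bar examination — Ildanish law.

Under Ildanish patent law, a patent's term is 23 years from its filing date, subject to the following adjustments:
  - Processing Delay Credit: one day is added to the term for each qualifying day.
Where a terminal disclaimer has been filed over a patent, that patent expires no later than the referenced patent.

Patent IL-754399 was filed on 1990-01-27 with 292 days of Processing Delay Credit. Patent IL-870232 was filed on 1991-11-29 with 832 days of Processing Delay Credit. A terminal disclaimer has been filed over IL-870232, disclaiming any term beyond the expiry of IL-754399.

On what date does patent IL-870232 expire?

2013-11-15

Natural term of IL-870232:
  Base: filing + 23 years → 29 November 2014.
  Processing Delay Credit: +832 days → 10 March 2017.
Expiry of referenced patent IL-754399:
  Base: filing + 23 years → 27 January 2013.
  Processing Delay Credit: +292 days → 15 November 2013.
Terminal disclaimer: IL-870232 expires on the earlier of 10 March 2017 and 15 November 2013.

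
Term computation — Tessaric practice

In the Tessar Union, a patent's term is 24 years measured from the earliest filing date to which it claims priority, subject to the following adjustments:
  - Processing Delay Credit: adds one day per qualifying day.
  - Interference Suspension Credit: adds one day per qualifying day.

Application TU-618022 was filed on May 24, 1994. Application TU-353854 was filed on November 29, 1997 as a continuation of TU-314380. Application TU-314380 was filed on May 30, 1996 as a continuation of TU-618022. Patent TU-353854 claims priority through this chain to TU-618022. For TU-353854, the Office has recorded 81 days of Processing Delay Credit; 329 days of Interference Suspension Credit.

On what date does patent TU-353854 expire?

Earliest priority filing: 24 May 1994.
Base term: 24 May 1994 + 24 years → 24 May 2018.
Processing Delay Credit: +81 days → 13 August 2018.
Interference Suspension Credit: +329 days → 8 July 2019.

2019-07-08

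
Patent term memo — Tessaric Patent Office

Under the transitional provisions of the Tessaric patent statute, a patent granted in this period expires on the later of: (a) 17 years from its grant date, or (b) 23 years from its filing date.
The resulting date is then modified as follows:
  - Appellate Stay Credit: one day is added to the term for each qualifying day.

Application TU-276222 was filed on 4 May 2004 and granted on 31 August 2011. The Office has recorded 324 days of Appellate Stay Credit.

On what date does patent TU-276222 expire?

(a) grant + 17 years → 31 August 2028.
(b) filing + 23 years → 4 May 2027.
Later of the two: 31 August 2028.
Appellate Stay Credit: +324 days → 21 July 2029.

2029-07-21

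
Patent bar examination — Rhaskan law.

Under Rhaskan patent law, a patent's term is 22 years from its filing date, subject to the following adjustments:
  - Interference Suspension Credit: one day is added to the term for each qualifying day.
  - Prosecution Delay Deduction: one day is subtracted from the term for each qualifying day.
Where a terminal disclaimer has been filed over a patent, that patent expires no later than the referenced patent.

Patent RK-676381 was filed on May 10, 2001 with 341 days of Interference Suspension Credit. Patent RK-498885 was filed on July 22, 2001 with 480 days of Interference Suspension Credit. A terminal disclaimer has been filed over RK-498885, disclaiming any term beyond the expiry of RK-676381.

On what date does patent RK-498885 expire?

Natural term of RK-498885:
  Base: filing + 22 years → 22 July 2023.
  Interference Suspension Credit: +480 days → 13 November 2024.
Expiry of referenced patent RK-676381:
  Base: filing + 22 years → 10 May 2023.
  Interference Suspension Credit: +341 days → 15 April 2024.
Terminal disclaimer: RK-498885 expires on the earlier of 13 November 2024 and 15 April 2024.

April 15, 2024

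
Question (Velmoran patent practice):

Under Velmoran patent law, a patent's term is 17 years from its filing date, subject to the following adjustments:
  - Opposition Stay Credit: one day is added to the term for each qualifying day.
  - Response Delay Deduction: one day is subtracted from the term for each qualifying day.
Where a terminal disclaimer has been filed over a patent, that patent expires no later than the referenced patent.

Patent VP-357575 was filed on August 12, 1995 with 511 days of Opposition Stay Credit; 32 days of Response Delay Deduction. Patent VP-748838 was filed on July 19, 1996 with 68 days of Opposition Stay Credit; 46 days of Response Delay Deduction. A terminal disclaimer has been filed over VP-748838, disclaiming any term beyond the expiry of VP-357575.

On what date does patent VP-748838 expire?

Natural term of VP-748838:
  Base: filing + 17 years → 19 July 2013.
  Opposition Stay Credit: +68 days → 25 September 2013.
  Response Delay Deduction: −46 days → 10 August 2013.
Expiry of referenced patent VP-357575:
  Base: filing + 17 years → 12 August 2012.
  Opposition Stay Credit: +511 days → 5 January 2014.
  Response Delay Deduction: −32 days → 4 December 2013.
Terminal disclaimer: VP-748838 expires on the earlier of 10 August 2013 and 4 December 2013.

August 10, 2013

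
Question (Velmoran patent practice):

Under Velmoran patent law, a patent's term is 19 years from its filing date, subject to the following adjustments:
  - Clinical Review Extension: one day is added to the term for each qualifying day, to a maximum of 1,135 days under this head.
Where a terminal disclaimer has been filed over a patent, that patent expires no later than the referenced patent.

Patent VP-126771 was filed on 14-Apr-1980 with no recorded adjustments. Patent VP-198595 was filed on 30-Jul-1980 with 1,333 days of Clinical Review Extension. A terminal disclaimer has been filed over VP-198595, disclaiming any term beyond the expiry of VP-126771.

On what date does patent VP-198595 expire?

1999-04-14

Natural term of VP-198595:
  Base: filing + 19 years → 30 July 1999.
  Clinical Review Extension: 1333 days claimed exceeds the 1135-day cap, so +1135 days → 7 September 2002.
Expiry of referenced patent VP-126771:
  Base: filing + 19 years → 14 April 1999.
Terminal disclaimer: VP-198595 expires on the earlier of 7 September 2002 and 14 April 1999.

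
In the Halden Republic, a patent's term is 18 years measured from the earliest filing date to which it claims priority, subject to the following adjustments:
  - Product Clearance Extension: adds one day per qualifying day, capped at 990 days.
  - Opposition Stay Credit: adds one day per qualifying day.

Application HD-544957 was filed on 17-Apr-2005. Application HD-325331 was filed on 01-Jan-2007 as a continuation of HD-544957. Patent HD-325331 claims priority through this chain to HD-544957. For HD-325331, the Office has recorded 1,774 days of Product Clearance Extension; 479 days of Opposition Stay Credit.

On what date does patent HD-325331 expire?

Earliest priority filing: 17 April 2005.
Base term: 17 April 2005 + 18 years → 17 April 2023.
Product Clearance Extension: 1774 days claimed exceeds the 990-day cap, so +990 days → 1 January 2026.
Opposition Stay Credit: +479 days → 25 April 2027.

April 25, 2027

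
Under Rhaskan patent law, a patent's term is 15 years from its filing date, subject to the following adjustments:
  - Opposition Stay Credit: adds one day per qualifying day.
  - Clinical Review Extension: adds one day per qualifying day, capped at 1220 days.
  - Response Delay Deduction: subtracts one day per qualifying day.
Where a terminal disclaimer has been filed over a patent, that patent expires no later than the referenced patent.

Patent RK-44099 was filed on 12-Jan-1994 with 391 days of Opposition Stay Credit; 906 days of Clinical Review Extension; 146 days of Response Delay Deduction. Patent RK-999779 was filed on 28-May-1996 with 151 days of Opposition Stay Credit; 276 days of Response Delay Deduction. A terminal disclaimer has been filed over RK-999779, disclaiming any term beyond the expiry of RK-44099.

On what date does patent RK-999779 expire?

2011-01-23

Natural term of RK-999779:
  Base: filing + 15 years → 28 May 2011.
  Opposition Stay Credit: +151 days → 26 October 2011.
  Response Delay Deduction: −276 days → 23 January 2011.
Expiry of referenced patent RK-44099:
  Base: filing + 15 years → 12 January 2009.
  Opposition Stay Credit: +391 days → 7 February 2010.
  Clinical Review Extension: 906 days (within the 1220-day cap) → +906 days → 1 August 2012.
  Response Delay Deduction: −146 days → 8 March 2012.
Terminal disclaimer: RK-999779 expires on the earlier of 23 January 2011 and 8 March 2012.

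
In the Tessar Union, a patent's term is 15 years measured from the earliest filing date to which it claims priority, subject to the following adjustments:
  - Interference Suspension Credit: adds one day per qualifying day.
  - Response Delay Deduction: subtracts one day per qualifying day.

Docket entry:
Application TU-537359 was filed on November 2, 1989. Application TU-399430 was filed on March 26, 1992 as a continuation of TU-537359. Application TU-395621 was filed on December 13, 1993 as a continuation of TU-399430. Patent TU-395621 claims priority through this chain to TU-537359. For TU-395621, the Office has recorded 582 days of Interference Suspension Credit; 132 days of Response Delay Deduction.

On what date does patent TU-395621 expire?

January 26, 2006

Earliest priority filing: 2 November 1989.
Base term: 2 November 1989 + 15 years → 2 November 2004.
Interference Suspension Credit: +582 days → 7 June 2006.
Response Delay Deduction: −132 days → 26 January 2006.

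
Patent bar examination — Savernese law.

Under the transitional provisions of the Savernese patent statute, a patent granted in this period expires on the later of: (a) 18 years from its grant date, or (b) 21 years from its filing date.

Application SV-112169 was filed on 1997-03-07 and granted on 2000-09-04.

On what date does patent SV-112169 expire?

(a) grant + 18 years → 4 September 2018.
(b) filing + 21 years → 7 March 2018.
Later of the two: 4 September 2018.

2018-09-04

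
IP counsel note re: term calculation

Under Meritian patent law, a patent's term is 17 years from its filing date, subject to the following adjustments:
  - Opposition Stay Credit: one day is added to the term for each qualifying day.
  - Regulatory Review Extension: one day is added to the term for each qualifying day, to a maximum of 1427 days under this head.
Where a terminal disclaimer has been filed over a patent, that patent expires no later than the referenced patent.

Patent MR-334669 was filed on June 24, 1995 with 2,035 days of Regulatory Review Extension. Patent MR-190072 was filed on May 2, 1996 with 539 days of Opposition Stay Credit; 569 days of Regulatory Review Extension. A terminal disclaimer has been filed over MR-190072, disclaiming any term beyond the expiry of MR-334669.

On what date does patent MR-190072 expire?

Natural term of MR-190072:
  Base: filing + 17 years → 2 May 2013.
  Opposition Stay Credit: +539 days → 23 October 2014.
  Regulatory Review Extension: 569 days (within the 1427-day cap) → +569 days → 14 May 2016.
Expiry of referenced patent MR-334669:
  Base: filing + 17 years → 24 June 2012.
  Regulatory Review Extension: 2035 days claimed exceeds the 1427-day cap, so +1427 days → 21 May 2016.
Terminal disclaimer: MR-190072 expires on the earlier of 14 May 2016 and 21 May 2016.

May 14, 2016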